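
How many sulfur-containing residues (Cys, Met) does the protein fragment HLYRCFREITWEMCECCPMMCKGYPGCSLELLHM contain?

10

Matching residues: C5, M13, C14, C16, C17, M19, M20, C21, C27, M34.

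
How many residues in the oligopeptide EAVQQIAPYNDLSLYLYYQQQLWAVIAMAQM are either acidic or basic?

Acidic: D, E. Basic: H, K, R.
Acidic residues here: E1, D11 (2).
Basic residues here: none (0).
The two groups share no amino acid, so total = 2 + 0 = 2.

2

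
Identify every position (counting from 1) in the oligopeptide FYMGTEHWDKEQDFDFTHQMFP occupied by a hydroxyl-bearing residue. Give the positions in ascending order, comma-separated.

2, 5, 17

S, T, and Y are the three residues with a side-chain hydroxyl.
Matching residues: Y2, T5, T17.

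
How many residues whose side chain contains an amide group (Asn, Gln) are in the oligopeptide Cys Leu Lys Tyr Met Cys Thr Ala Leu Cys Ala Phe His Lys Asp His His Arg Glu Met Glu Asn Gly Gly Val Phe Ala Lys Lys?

Matching residues: Asn22.

1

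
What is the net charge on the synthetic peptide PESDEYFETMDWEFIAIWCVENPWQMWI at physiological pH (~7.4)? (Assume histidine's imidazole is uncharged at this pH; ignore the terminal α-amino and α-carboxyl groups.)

The side chains ionized at physiological pH are Lys/Arg (+1) and Asp/Glu (−1); with His treated as neutral, nothing else contributes.
Positive (K, R): none → +0.
Negative (D, E): E2, D4, E5, E8, D11, E13, E21 → −7.
Net charge = (+0) + (−7) = −7.

-7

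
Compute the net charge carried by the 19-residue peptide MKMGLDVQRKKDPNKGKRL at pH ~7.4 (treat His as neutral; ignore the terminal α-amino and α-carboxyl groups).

At pH ~7.4 the Lys and Arg side chains are protonated (+1), the Asp and Glu side chains are deprotonated (−1), and with His taken as neutral all other side chains carry no charge.
Positive (K, R): K2, R9, K10, K11, K15, K17, R18 → +7.
Negative (D, E): D6, D12 → −2.
Net charge = (+7) + (−2) = +5.

+5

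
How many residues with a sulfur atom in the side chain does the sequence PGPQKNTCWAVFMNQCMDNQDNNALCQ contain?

5

Only Cys (C) and Met (M) have a sulfur atom in the side chain.
Matching residues: C8, M13, C16, M17, C26.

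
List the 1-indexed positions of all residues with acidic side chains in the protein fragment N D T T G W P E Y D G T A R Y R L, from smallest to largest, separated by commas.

Aspartate (D) and glutamate (E) have carboxylic-acid side chains and are the acidic amino acids.
Matching residues: D2, E8, D10.

2, 8, 10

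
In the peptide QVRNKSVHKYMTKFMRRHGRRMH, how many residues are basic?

The basic amino acids are Lys (K), Arg (R), and His (H).
Matching residues: R3, K5, H8, K9, K13, R16, R17, H18, R20, R21, H23.

11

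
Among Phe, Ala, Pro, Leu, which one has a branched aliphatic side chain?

Leu

The BCAAs are Val, Leu, and Ile — aliphatic side chains with a branch point.
Of the listed options, only Leu belongs to this group.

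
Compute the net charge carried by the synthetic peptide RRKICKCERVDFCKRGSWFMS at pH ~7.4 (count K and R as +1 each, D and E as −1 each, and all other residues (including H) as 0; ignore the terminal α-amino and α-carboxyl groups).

Positive (K, R): R1, R2, K3, K6, R9, K14, R15 → +7.
Negative (D, E): E8, D11 → −2.
Net charge = (+7) + (−2) = +5.

+5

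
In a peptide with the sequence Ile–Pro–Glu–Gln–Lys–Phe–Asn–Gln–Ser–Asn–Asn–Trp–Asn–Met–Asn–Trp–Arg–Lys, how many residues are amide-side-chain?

The amide-side-chain residues are Asn (N) and Gln (Q).
Matching residues: Gln4, Asn7, Gln8, Asn10, Asn11, Asn13, Asn15.

7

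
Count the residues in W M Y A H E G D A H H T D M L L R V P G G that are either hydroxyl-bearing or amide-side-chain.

Hydroxyl-bearing: S, T, Y. Amide-side-chain: N, Q.
Hydroxyl-bearing residues here: Y3, T12 (2).
Amide-side-chain residues here: none (0).
The two groups share no amino acid, so total = 2 + 0 = 2.

2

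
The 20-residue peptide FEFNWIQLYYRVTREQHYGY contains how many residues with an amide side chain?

Asparagine (N) and glutamine (Q) have uncharged amide side chains.
Matching residues: N4, Q7, Q16.

3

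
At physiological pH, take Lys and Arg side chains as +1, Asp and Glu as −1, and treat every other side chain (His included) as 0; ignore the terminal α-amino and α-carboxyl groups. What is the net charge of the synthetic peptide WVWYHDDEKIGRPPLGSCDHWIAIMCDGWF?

Positive (K, R): K9, R12 → +2.
Negative (D, E): D6, D7, E8, D19, D27 → −5.
Net charge = (+2) + (−5) = −3.

-3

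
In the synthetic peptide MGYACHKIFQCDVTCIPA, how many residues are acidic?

1

The acidic residues are Asp (D) and Glu (E), whose side chains end in a carboxylate group.
Matching residues: D12.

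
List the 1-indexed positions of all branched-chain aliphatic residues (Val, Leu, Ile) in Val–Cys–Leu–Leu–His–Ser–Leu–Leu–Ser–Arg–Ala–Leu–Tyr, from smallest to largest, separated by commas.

Matching residues: Val1, Leu3, Leu4, Leu7, Leu8, Leu12.

1, 3, 4, 7, 8, 12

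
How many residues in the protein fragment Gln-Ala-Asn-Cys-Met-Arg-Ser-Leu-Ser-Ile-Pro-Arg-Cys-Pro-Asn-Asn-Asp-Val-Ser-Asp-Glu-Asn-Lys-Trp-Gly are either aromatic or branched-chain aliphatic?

4

Aromatic: F, W, Y. Branched-chain aliphatic: I, L, V.
Aromatic residues here: Trp24 (1).
Branched-chain aliphatic residues here: Leu8, Ile10, Val18 (3).
The two groups share no amino acid, so total = 1 + 3 = 4.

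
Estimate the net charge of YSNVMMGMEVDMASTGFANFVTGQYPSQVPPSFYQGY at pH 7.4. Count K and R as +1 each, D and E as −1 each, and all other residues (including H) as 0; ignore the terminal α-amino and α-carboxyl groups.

-2

Positive (K, R): none → +0.
Negative (D, E): E9, D11 → −2.
Net charge = (+0) + (−2) = −2.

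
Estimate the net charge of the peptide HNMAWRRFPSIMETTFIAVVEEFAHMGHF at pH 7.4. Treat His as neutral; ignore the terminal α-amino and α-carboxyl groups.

The side chains ionized at physiological pH are Lys/Arg (+1) and Asp/Glu (−1); with His treated as neutral, nothing else contributes.
Positive (K, R): R6, R7 → +2.
Negative (D, E): E13, E21, E22 → −3.
Net charge = (+2) + (−3) = −1.

-1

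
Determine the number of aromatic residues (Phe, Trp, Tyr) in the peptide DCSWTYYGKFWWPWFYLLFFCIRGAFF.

13

Matching residues: W4, Y6, Y7, F10, W11, W12, W14, F15, Y16, F19, F20, F26, F27.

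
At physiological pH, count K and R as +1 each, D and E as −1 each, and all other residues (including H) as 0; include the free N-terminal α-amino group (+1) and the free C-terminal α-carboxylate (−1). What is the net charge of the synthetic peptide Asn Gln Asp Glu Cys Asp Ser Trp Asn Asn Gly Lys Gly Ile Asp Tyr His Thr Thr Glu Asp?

Positive (K, R): Lys12 → +1.
Negative (D, E): Asp3, Glu4, Asp6, Asp15, Glu20, Asp21 → −6.
The N-terminus (+1) and C-terminus (−1) cancel.
Net charge = (+1) + (−6) = −5.

-5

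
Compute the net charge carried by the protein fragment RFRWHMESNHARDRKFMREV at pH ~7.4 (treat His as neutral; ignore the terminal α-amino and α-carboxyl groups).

Near pH 7.4, K and R contribute +1 each, D and E contribute −1 each, and every other side chain (His included, as stated) is uncharged.
Positive (K, R): R1, R3, R12, R14, K15, R18 → +6.
Negative (D, E): E7, D13, E19 → −3.
Net charge = (+6) + (−3) = +3.

+3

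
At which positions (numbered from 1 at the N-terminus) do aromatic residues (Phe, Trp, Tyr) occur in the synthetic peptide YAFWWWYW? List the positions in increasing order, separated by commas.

1, 3, 4, 5, 6, 7, 8

Matching residues: Y1, F3, W4, W5, W6, Y7, W8.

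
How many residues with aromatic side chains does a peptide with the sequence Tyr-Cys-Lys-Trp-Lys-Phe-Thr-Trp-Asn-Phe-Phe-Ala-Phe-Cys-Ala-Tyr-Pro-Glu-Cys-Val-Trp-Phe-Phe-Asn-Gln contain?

11

The aromatic amino acids are Phe (F, benzyl), Trp (W, indole), and Tyr (Y, phenol).
Matching residues: Tyr1, Trp4, Phe6, Trp8, Phe10, Phe11, Phe13, Tyr16, Trp21, Phe22, Phe23.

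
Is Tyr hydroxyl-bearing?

Yes

The –OH-bearing residues are Ser, Thr (aliphatic alcohols), and Tyr (phenol).
Tyrosine is in this group.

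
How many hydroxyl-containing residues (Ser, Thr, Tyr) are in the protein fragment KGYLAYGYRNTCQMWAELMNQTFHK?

Matching residues: Y3, Y6, Y8, T11, T22.

5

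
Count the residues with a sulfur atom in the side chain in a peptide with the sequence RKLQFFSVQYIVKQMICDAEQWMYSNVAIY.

3

Only Cys (C) and Met (M) have a sulfur atom in the side chain.
Matching residues: M15, C17, M23.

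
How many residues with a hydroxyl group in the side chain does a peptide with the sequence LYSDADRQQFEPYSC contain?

4

Serine (S), threonine (T), and tyrosine (Y) each carry a hydroxyl group on the side chain.
Matching residues: Y2, S3, Y13, S14.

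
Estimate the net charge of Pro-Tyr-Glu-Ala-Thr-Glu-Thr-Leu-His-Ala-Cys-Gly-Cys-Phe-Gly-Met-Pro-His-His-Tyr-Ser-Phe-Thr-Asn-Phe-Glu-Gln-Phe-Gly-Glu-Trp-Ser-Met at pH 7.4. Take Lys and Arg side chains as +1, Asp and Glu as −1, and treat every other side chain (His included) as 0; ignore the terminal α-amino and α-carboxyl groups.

-4

Positive (K, R): none → +0.
Negative (D, E): Glu3, Glu6, Glu26, Glu30 → −4.
Net charge = (+0) + (−4) = −4.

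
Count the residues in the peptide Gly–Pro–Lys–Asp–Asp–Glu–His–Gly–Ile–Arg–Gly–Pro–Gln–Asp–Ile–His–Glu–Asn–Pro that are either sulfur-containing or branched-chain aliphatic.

2

Sulfur-containing: C, M. Branched-chain aliphatic: I, L, V.
Sulfur-containing residues here: none (0).
Branched-chain aliphatic residues here: Ile9, Ile15 (2).
The two groups share no amino acid, so total = 0 + 2 = 2.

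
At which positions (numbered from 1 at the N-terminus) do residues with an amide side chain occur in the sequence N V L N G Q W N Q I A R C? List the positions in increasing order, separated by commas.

Asparagine (N) and glutamine (Q) have uncharged amide side chains.
Matching residues: N1, N4, Q6, N8, Q9.

1, 4, 6, 8, 9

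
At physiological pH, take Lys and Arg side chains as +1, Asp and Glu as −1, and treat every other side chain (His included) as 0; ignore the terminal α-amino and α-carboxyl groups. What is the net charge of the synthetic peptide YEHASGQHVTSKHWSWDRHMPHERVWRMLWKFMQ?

Positive (K, R): K12, R18, R24, R27, K31 → +5.
Negative (D, E): E2, D17, E23 → −3.
Net charge = (+5) + (−3) = +2.

+2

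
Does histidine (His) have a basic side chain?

Yes

The basic amino acids are Lys (K), Arg (R), and His (H).
Histidine is in this group.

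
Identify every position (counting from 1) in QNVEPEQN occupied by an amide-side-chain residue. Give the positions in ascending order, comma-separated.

Asparagine (N) and glutamine (Q) have uncharged amide side chains.
Matching residues: Q1, N2, Q7, N8.

1, 2, 7, 8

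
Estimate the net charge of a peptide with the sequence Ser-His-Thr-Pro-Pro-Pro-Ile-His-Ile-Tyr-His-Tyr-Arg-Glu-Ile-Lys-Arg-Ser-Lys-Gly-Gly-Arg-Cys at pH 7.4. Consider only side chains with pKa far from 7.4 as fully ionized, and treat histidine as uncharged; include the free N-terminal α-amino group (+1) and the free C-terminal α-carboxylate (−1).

+4

At pH ~7.4 the Lys and Arg side chains are protonated (+1), the Asp and Glu side chains are deprotonated (−1), and with His taken as neutral all other side chains carry no charge.
Positive (K, R): Arg13, Lys16, Arg17, Lys19, Arg22 → +5.
Negative (D, E): Glu14 → −1.
The N-terminus (+1) and C-terminus (−1) cancel.
Net charge = (+5) + (−1) = +4.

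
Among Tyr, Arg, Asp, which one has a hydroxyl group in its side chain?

Tyr

Serine (S), threonine (T), and tyrosine (Y) each carry a hydroxyl group on the side chain.
Of the listed options, only Tyr belongs to this group.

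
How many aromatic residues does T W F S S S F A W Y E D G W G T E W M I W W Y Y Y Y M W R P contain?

Phenylalanine (F), tryptophan (W), and tyrosine (Y) have aromatic ring side chains.
Matching residues: W2, F3, F7, W9, Y10, W14, W18, W21, W22, Y23, Y24, Y25, Y26, W28.

14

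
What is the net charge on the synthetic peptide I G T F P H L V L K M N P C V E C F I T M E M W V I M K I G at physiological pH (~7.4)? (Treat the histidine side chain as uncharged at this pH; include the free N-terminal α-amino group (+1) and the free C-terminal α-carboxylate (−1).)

At pH ~7.4 the Lys and Arg side chains are protonated (+1), the Asp and Glu side chains are deprotonated (−1), and with His taken as neutral all other side chains carry no charge.
Positive (K, R): K10, K28 → +2.
Negative (D, E): E16, E22 → −2.
The N-terminus (+1) and C-terminus (−1) cancel.
Net charge = (+2) + (−2) = 0.

0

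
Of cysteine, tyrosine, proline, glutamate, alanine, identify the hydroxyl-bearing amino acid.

tyrosine

Serine (S), threonine (T), and tyrosine (Y) each carry a hydroxyl group on the side chain.
Of the listed options, only tyrosine belongs to this group.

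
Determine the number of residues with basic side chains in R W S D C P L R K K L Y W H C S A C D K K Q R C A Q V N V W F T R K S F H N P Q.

11

Lysine (K), arginine (R), and histidine (H) have basic, nitrogen-containing side chains.
Matching residues: R1, R8, K9, K10, H14, K20, K21, R23, R33, K34, H37.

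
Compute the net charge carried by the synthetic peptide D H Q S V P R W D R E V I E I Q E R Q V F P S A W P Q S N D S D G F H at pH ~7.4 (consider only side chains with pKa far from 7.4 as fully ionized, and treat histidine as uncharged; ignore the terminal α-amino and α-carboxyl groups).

-4

Near pH 7.4, K and R contribute +1 each, D and E contribute −1 each, and every other side chain (His included, as stated) is uncharged.
Positive (K, R): R7, R10, R18 → +3.
Negative (D, E): D1, D9, E11, E14, E17, D30, D32 → −7.
Net charge = (+3) + (−7) = −4.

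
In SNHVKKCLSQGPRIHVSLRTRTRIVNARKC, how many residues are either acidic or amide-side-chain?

Acidic: D, E. Amide-side-chain: N, Q.
Acidic residues here: none (0).
Amide-side-chain residues here: N2, Q10, N26 (3).
The two groups share no amino acid, so total = 0 + 3 = 3.

3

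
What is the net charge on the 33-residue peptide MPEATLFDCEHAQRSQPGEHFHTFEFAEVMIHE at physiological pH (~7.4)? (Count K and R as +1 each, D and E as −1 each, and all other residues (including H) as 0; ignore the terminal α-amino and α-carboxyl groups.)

-6

Positive (K, R): R14 → +1.
Negative (D, E): E3, D8, E10, E19, E25, E28, E33 → −7.
Net charge = (+1) + (−7) = −6.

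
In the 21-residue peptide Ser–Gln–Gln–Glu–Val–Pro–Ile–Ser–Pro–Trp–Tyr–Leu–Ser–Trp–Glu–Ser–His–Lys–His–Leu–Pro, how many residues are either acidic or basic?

Acidic: D, E. Basic: H, K, R.
Acidic residues here: Glu4, Glu15 (2).
Basic residues here: His17, Lys18, His19 (3).
The two groups share no amino acid, so total = 2 + 3 = 5.

5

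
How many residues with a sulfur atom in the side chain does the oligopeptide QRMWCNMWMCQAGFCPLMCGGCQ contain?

9

Cysteine (C, thiol) and methionine (M, thioether) are the two sulfur-containing amino acids.
Matching residues: M3, C5, M7, M9, C10, C15, M18, C19, C22.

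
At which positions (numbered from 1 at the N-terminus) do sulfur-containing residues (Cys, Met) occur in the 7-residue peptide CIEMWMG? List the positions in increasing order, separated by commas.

1, 4, 6

Matching residues: C1, M4, M6.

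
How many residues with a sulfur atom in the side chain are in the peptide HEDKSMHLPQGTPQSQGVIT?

1

The sulfur-bearing residues are cysteine (–SH) and methionine (–S–CH₃).
Matching residues: M6.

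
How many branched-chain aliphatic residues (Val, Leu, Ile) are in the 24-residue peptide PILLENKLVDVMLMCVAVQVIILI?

14

Matching residues: I2, L3, L4, L8, V9, V11, L13, V16, V18, V20, I21, I22, L23, I24.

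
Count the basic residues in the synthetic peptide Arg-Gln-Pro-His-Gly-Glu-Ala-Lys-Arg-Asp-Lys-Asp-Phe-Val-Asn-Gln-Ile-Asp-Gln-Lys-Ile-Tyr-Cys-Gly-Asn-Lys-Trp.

7

The basic amino acids are Lys (K), Arg (R), and His (H).
Matching residues: Arg1, His4, Lys8, Arg9, Lys11, Lys20, Lys26.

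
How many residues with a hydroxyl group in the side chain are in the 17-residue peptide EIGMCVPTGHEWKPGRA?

S, T, and Y are the three residues with a side-chain hydroxyl.
Matching residues: T8.

1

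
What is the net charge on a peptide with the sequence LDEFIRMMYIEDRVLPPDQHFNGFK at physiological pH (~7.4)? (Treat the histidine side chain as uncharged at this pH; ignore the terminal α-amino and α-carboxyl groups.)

-2

Near pH 7.4, K and R contribute +1 each, D and E contribute −1 each, and every other side chain (His included, as stated) is uncharged.
Positive (K, R): R6, R13, K25 → +3.
Negative (D, E): D2, E3, E11, D12, D18 → −5.
Net charge = (+3) + (−5) = −2.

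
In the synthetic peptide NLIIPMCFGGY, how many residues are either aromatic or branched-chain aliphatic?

Aromatic: F, W, Y. Branched-chain aliphatic: I, L, V.
Aromatic residues here: F8, Y11 (2).
Branched-chain aliphatic residues here: L2, I3, I4 (3).
The two groups share no amino acid, so total = 2 + 3 = 5.

5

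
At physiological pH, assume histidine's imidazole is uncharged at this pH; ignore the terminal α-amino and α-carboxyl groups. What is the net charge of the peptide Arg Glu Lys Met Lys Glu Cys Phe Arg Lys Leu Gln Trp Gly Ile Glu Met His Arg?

+3

At pH ~7.4 the Lys and Arg side chains are protonated (+1), the Asp and Glu side chains are deprotonated (−1), and with His taken as neutral all other side chains carry no charge.
Positive (K, R): Arg1, Lys3, Lys5, Arg9, Lys10, Arg19 → +6.
Negative (D, E): Glu2, Glu6, Glu16 → −3.
Net charge = (+6) + (−3) = +3.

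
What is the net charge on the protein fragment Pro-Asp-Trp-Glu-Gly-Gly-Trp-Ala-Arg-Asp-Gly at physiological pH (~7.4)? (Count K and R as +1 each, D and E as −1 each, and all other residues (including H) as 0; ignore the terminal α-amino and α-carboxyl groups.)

Positive (K, R): Arg9 → +1.
Negative (D, E): Asp2, Glu4, Asp10 → −3.
Net charge = (+1) + (−3) = −2.

-2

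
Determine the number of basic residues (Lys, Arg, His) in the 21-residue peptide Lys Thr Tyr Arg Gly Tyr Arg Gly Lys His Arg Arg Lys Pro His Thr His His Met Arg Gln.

12

Matching residues: Lys1, Arg4, Arg7, Lys9, His10, Arg11, Arg12, Lys13, His15, His17, His18, Arg20.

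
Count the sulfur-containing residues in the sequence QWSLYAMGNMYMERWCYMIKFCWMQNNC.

8

Cysteine (C, thiol) and methionine (M, thioether) are the two sulfur-containing amino acids.
Matching residues: M7, M10, M12, C16, M18, C22, M24, C28.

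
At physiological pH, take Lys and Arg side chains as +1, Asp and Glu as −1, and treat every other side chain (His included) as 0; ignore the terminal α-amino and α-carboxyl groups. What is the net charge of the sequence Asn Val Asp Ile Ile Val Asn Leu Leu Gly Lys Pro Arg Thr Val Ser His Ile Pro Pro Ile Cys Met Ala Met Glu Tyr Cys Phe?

Positive (K, R): Lys11, Arg13 → +2.
Negative (D, E): Asp3, Glu26 → −2.
Net charge = (+2) + (−2) = 0.

0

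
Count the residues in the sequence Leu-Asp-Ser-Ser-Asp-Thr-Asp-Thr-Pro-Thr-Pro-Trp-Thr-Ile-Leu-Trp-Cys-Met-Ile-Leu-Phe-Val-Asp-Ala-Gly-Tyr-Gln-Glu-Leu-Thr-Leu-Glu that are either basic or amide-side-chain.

1

Basic: H, K, R. Amide-side-chain: N, Q.
Basic residues here: none (0).
Amide-side-chain residues here: Gln27 (1).
The two groups share no amino acid, so total = 0 + 1 = 1.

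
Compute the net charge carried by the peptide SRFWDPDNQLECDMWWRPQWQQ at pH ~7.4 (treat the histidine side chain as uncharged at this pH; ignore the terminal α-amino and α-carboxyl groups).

Near pH 7.4, K and R contribute +1 each, D and E contribute −1 each, and every other side chain (His included, as stated) is uncharged.
Positive (K, R): R2, R17 → +2.
Negative (D, E): D5, D7, E11, D13 → −4.
Net charge = (+2) + (−4) = −2.

-2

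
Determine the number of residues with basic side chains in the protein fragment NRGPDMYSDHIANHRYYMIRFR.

6

Lysine (K), arginine (R), and histidine (H) have basic, nitrogen-containing side chains.
Matching residues: R2, H10, H14, R15, R20, R22.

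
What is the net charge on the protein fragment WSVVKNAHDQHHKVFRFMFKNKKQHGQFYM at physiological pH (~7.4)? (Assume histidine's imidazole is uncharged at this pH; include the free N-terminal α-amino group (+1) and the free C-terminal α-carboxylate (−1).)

+5

At pH ~7.4 the Lys and Arg side chains are protonated (+1), the Asp and Glu side chains are deprotonated (−1), and with His taken as neutral all other side chains carry no charge.
Positive (K, R): K5, K13, R16, K20, K22, K23 → +6.
Negative (D, E): D9 → −1.
The N-terminus (+1) and C-terminus (−1) cancel.
Net charge = (+6) + (−1) = +5.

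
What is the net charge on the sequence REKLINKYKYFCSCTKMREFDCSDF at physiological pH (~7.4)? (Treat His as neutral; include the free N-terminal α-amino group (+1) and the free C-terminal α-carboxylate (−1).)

+2

Near pH 7.4, K and R contribute +1 each, D and E contribute −1 each, and every other side chain (His included, as stated) is uncharged.
Positive (K, R): R1, K3, K7, K9, K16, R18 → +6.
Negative (D, E): E2, E19, D21, D24 → −4.
The N-terminus (+1) and C-terminus (−1) cancel.
Net charge = (+6) + (−4) = +2.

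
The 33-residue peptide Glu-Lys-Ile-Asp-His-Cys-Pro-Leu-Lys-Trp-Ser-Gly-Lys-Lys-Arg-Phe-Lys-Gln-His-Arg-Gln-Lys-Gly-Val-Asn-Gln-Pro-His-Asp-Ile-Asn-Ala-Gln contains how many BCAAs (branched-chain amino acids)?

The BCAAs are Val, Leu, and Ile — aliphatic side chains with a branch point.
Matching residues: Ile3, Leu8, Val24, Ile30.

4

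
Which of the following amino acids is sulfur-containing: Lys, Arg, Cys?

The sulfur-bearing residues are cysteine (–SH) and methionine (–S–CH₃).
Of the listed options, only Cys belongs to this group.

Cys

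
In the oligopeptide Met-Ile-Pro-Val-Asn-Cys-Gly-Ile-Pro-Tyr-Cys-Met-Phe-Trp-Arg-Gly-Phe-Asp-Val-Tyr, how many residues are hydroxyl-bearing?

2

The –OH-bearing residues are Ser, Thr (aliphatic alcohols), and Tyr (phenol).
Matching residues: Tyr10, Tyr20.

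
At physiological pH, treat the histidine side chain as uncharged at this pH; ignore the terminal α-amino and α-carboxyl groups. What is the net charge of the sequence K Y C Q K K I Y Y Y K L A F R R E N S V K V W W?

The side chains ionized at physiological pH are Lys/Arg (+1) and Asp/Glu (−1); with His treated as neutral, nothing else contributes.
Positive (K, R): K1, K5, K6, K11, R15, R16, K21 → +7.
Negative (D, E): E17 → −1.
Net charge = (+7) + (−1) = +6.

+6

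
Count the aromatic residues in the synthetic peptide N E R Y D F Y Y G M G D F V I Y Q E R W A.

The aromatic amino acids are Phe (F, benzyl), Trp (W, indole), and Tyr (Y, phenol).
Matching residues: Y4, F6, Y7, Y8, F13, Y16, W20.

7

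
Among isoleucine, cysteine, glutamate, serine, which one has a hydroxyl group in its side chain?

serine

Serine (S), threonine (T), and tyrosine (Y) each carry a hydroxyl group on the side chain.
Of the listed options, only serine belongs to this group.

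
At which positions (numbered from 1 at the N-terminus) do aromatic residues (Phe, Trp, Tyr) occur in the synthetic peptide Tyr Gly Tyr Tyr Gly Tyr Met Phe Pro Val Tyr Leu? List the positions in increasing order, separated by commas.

1, 3, 4, 6, 8, 11

Matching residues: Tyr1, Tyr3, Tyr4, Tyr6, Phe8, Tyr11.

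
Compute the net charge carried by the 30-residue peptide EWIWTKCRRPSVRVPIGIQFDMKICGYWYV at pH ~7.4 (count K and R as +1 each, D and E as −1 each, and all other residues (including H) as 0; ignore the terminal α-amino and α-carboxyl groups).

Positive (K, R): K6, R8, R9, R13, K23 → +5.
Negative (D, E): E1, D21 → −2.
Net charge = (+5) + (−2) = +3.

+3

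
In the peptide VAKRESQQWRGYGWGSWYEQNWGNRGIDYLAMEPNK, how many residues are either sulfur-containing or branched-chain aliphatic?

4

Sulfur-containing: C, M. Branched-chain aliphatic: I, L, V.
Sulfur-containing residues here: M32 (1).
Branched-chain aliphatic residues here: V1, I27, L30 (3).
The two groups share no amino acid, so total = 1 + 3 = 4.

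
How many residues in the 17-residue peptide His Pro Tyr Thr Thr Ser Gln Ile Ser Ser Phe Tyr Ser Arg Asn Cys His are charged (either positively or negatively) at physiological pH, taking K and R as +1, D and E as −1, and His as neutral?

Charged side chains at pH ~7.4: K, R (positive); D, E (negative).
Matching residues: Arg14.

1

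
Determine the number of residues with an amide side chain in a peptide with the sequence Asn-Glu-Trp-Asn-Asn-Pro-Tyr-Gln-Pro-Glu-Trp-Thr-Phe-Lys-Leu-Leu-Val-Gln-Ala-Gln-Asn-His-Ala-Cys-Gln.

Asparagine (N) and glutamine (Q) have uncharged amide side chains.
Matching residues: Asn1, Asn4, Asn5, Gln8, Gln18, Gln20, Asn21, Gln25.

8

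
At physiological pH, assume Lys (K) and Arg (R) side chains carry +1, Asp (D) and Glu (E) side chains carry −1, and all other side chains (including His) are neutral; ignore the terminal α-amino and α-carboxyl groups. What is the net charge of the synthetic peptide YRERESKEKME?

Positive (K, R): R2, R4, K7, K9 → +4.
Negative (D, E): E3, E5, E8, E11 → −4.
Net charge = (+4) + (−4) = 0.

0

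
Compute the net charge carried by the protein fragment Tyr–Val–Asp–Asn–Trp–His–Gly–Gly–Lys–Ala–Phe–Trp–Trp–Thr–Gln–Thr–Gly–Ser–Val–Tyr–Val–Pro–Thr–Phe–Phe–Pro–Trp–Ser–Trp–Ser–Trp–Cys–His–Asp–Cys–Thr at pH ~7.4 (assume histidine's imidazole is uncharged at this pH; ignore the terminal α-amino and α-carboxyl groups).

The side chains ionized at physiological pH are Lys/Arg (+1) and Asp/Glu (−1); with His treated as neutral, nothing else contributes.
Positive (K, R): Lys9 → +1.
Negative (D, E): Asp3, Asp34 → −2.
Net charge = (+1) + (−2) = −1.

-1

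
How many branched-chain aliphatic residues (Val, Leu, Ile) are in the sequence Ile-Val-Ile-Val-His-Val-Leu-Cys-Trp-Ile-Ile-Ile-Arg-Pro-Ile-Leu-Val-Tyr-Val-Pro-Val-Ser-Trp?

Matching residues: Ile1, Val2, Ile3, Val4, Val6, Leu7, Ile10, Ile11, Ile12, Ile15, Leu16, Val17, Val19, Val21.

14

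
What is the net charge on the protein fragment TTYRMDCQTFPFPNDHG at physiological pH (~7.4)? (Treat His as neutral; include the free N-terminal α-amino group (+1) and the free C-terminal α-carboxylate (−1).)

-1

Near pH 7.4, K and R contribute +1 each, D and E contribute −1 each, and every other side chain (His included, as stated) is uncharged.
Positive (K, R): R4 → +1.
Negative (D, E): D6, D15 → −2.
The N-terminus (+1) and C-terminus (−1) cancel.
Net charge = (+1) + (−2) = −1.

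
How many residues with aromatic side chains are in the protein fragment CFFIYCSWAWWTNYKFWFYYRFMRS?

13

Phenylalanine (F), tryptophan (W), and tyrosine (Y) have aromatic ring side chains.
Matching residues: F2, F3, Y5, W8, W10, W11, Y14, F16, W17, F18, Y19, Y20, F22.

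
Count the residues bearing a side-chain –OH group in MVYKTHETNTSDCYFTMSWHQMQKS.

9

The –OH-bearing residues are Ser, Thr (aliphatic alcohols), and Tyr (phenol).
Matching residues: Y3, T5, T8, T10, S11, Y14, T16, S18, S25.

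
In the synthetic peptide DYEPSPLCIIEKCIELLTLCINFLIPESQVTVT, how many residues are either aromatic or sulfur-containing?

Aromatic: F, W, Y. Sulfur-containing: C, M.
Aromatic residues here: Y2, F23 (2).
Sulfur-containing residues here: C8, C13, C20 (3).
The two groups share no amino acid, so total = 2 + 3 = 5.

5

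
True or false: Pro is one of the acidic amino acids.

False

Only D (aspartate) and E (glutamate) carry a side-chain carboxylic acid.
Proline is not in this group.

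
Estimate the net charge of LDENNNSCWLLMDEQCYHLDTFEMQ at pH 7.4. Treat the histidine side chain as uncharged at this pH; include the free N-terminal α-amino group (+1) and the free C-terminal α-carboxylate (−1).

Near pH 7.4, K and R contribute +1 each, D and E contribute −1 each, and every other side chain (His included, as stated) is uncharged.
Positive (K, R): none → +0.
Negative (D, E): D2, E3, D13, E14, D20, E23 → −6.
The N-terminus (+1) and C-terminus (−1) cancel.
Net charge = (+0) + (−6) = −6.

-6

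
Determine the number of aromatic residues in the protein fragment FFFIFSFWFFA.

8

Phenylalanine (F), tryptophan (W), and tyrosine (Y) have aromatic ring side chains.
Matching residues: F1, F2, F3, F5, F7, W8, F9, F10.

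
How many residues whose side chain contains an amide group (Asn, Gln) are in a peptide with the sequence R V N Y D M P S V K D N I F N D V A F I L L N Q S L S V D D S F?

Matching residues: N3, N12, N15, N23, Q24.

5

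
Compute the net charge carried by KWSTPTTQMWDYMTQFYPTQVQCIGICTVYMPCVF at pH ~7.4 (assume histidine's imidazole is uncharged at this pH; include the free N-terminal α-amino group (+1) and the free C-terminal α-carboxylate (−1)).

Near pH 7.4, K and R contribute +1 each, D and E contribute −1 each, and every other side chain (His included, as stated) is uncharged.
Positive (K, R): K1 → +1.
Negative (D, E): D11 → −1.
The N-terminus (+1) and C-terminus (−1) cancel.
Net charge = (+1) + (−1) = 0.

0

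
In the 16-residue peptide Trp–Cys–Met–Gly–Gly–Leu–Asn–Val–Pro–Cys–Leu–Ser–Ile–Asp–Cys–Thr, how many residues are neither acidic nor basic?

15

Acidic: D, E. Basic: K, R, H. All other residues are neither.
Matching residues: Trp1, Cys2, Met3, Gly4, Gly5, Leu6, Asn7, Val8, Pro9, Cys10, Leu11, Ser12, Ile13, Cys15, Thr16.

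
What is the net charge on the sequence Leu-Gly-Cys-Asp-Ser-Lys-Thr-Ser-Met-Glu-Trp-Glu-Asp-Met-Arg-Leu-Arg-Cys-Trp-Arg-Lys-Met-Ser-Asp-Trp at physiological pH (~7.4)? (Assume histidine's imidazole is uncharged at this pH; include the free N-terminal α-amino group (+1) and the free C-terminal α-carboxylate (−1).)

Near pH 7.4, K and R contribute +1 each, D and E contribute −1 each, and every other side chain (His included, as stated) is uncharged.
Positive (K, R): Lys6, Arg15, Arg17, Arg20, Lys21 → +5.
Negative (D, E): Asp4, Glu10, Glu12, Asp13, Asp24 → −5.
The N-terminus (+1) and C-terminus (−1) cancel.
Net charge = (+5) + (−5) = 0.

0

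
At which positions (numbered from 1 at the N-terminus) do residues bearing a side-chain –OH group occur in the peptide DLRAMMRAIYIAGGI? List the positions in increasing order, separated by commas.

Serine (S), threonine (T), and tyrosine (Y) each carry a hydroxyl group on the side chain.
Matching residues: Y10.

10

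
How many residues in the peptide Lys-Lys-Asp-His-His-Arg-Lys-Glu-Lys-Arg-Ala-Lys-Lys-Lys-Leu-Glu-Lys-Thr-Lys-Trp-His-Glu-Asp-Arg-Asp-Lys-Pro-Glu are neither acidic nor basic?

Acidic: D, E. Basic: K, R, H. All other residues are neither.
Matching residues: Ala11, Leu15, Thr18, Trp20, Pro27.

5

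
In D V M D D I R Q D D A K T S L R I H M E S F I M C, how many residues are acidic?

6

Only D (aspartate) and E (glutamate) carry a side-chain carboxylic acid.
Matching residues: D1, D4, D5, D9, D10, E20.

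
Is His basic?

K, R, and H are the three residues with basic side chains (ε-amine, guanidinium, and imidazole respectively).
Histidine is in this group.

Yes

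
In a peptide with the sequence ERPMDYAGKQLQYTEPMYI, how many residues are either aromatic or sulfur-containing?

Aromatic: F, W, Y. Sulfur-containing: C, M.
Aromatic residues here: Y6, Y13, Y18 (3).
Sulfur-containing residues here: M4, M17 (2).
The two groups share no amino acid, so total = 3 + 2 = 5.

5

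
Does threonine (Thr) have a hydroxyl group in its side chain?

Yes

S, T, and Y are the three residues with a side-chain hydroxyl.
Threonine is in this group.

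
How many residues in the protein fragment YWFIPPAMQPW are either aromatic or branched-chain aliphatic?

Aromatic: F, W, Y. Branched-chain aliphatic: I, L, V.
Aromatic residues here: Y1, W2, F3, W11 (4).
Branched-chain aliphatic residues here: I4 (1).
The two groups share no amino acid, so total = 4 + 1 = 5.

5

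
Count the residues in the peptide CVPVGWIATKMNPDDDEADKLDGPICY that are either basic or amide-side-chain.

Basic: H, K, R. Amide-side-chain: N, Q.
Basic residues here: K10, K20 (2).
Amide-side-chain residues here: N12 (1).
The two groups share no amino acid, so total = 2 + 1 = 3.

3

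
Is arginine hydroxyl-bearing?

The –OH-bearing residues are Ser, Thr (aliphatic alcohols), and Tyr (phenol).
Arginine is not in this group.

No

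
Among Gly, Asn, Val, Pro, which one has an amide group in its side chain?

Asn

The amide-side-chain residues are Asn (N) and Gln (Q).
Of the listed options, only Asn belongs to this group.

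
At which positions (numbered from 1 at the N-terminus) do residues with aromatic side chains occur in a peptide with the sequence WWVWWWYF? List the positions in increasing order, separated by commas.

1, 2, 4, 5, 6, 7, 8

F, W, and Y each carry an aromatic ring on the side chain.
Matching residues: W1, W2, W4, W5, W6, Y7, F8.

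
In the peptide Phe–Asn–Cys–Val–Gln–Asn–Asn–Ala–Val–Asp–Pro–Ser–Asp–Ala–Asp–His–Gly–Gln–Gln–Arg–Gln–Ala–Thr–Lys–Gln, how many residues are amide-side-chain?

8

Only N (asparagine) and Q (glutamine) carry a side-chain carboxamide.
Matching residues: Asn2, Gln5, Asn6, Asn7, Gln18, Gln19, Gln21, Gln25.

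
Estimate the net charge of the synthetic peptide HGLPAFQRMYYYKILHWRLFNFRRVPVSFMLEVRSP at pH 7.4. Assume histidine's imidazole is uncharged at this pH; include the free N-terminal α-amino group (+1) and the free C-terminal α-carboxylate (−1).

The side chains ionized at physiological pH are Lys/Arg (+1) and Asp/Glu (−1); with His treated as neutral, nothing else contributes.
Positive (K, R): R8, K13, R18, R23, R24, R34 → +6.
Negative (D, E): E32 → −1.
The N-terminus (+1) and C-terminus (−1) cancel.
Net charge = (+6) + (−1) = +5.

+5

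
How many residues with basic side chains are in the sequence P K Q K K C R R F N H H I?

The basic amino acids are Lys (K), Arg (R), and His (H).
Matching residues: K2, K4, K5, R7, R8, H11, H12.

7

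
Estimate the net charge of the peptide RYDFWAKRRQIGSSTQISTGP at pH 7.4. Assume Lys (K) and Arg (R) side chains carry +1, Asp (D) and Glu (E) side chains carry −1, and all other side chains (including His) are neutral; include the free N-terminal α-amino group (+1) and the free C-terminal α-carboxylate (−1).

+3

Positive (K, R): R1, K7, R8, R9 → +4.
Negative (D, E): D3 → −1.
The N-terminus (+1) and C-terminus (−1) cancel.
Net charge = (+4) + (−1) = +3.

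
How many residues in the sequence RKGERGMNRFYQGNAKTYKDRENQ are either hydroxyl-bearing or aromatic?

4

Hydroxyl-bearing: S, T, Y. Aromatic: F, W, Y.
Hydroxyl-bearing residues here: Y11, T17, Y18 (3).
Aromatic residues here: F10, Y11, Y18 (3).
Y is in both groups, so the 2 Y residues must not be double-counted.
Total = 3 + 3 − 2 = 4.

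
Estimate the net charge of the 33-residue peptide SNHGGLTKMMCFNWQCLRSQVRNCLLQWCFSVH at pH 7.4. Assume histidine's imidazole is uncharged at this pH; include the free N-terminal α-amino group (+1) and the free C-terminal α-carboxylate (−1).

+3

The side chains ionized at physiological pH are Lys/Arg (+1) and Asp/Glu (−1); with His treated as neutral, nothing else contributes.
Positive (K, R): K8, R18, R22 → +3.
Negative (D, E): none → −0.
The N-terminus (+1) and C-terminus (−1) cancel.
Net charge = (+3) + (−0) = +3.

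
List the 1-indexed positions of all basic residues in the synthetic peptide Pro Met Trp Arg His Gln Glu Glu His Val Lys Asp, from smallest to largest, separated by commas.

4, 5, 9, 11

Lysine (K), arginine (R), and histidine (H) have basic, nitrogen-containing side chains.
Matching residues: Arg4, His5, His9, Lys11.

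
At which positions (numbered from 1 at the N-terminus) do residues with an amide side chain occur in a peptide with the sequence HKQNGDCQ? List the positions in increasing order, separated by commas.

3, 4, 8

The amide-side-chain residues are Asn (N) and Gln (Q).
Matching residues: Q3, N4, Q8.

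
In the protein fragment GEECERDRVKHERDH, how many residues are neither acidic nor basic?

Acidic: D, E. Basic: K, R, H. All other residues are neither.
Matching residues: G1, C4, V9.

3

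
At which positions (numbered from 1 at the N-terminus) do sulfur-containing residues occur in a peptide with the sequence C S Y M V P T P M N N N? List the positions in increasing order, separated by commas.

Cysteine (C, thiol) and methionine (M, thioether) are the two sulfur-containing amino acids.
Matching residues: C1, M4, M9.

1, 4, 9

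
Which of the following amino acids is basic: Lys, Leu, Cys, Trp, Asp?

Lysine (K), arginine (R), and histidine (H) have basic, nitrogen-containing side chains.
Of the listed options, only Lys belongs to this group.

Lys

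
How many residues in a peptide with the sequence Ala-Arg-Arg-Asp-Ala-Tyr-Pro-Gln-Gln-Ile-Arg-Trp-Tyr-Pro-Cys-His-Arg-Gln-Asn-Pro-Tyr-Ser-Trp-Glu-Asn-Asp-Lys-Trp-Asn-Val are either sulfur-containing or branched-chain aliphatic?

3

Sulfur-containing: C, M. Branched-chain aliphatic: I, L, V.
Sulfur-containing residues here: Cys15 (1).
Branched-chain aliphatic residues here: Ile10, Val30 (2).
The two groups share no amino acid, so total = 1 + 2 = 3.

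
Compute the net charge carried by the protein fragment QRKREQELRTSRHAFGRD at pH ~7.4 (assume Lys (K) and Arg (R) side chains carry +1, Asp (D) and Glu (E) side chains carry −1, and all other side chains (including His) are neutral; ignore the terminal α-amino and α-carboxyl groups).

Positive (K, R): R2, K3, R4, R9, R12, R17 → +6.
Negative (D, E): E5, E7, D18 → −3.
Net charge = (+6) + (−3) = +3.

+3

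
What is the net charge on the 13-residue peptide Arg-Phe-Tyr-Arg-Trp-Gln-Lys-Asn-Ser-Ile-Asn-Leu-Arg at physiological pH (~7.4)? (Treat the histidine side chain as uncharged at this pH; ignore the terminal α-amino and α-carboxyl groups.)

+4

The side chains ionized at physiological pH are Lys/Arg (+1) and Asp/Glu (−1); with His treated as neutral, nothing else contributes.
Positive (K, R): Arg1, Arg4, Lys7, Arg13 → +4.
Negative (D, E): none → −0.
Net charge = (+4) + (−0) = +4.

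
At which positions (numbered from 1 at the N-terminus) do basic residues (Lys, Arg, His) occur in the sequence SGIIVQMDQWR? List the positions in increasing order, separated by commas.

Matching residues: R11.

11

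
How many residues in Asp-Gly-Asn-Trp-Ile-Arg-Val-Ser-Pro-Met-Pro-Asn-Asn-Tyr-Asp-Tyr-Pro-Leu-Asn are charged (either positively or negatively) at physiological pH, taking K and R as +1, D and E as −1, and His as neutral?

Charged side chains at pH ~7.4: K, R (positive); D, E (negative).
Matching residues: Asp1, Arg6, Asp15.

3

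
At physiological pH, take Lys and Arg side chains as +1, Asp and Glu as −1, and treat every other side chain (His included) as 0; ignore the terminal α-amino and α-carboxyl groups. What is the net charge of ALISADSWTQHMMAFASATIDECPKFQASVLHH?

-2

Positive (K, R): K25 → +1.
Negative (D, E): D6, D21, E22 → −3.
Net charge = (+1) + (−3) = −2.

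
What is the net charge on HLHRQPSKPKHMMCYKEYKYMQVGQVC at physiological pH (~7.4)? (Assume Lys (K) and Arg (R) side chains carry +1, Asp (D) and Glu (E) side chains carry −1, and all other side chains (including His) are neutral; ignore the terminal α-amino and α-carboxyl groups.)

+4

Positive (K, R): R4, K8, K10, K16, K19 → +5.
Negative (D, E): E17 → −1.
Net charge = (+5) + (−1) = +4.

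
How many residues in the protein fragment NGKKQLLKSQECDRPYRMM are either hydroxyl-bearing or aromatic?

2

Hydroxyl-bearing: S, T, Y. Aromatic: F, W, Y.
Hydroxyl-bearing residues here: S9, Y16 (2).
Aromatic residues here: Y16 (1).
Y is in both groups, so the 1 Y residue must not be double-counted.
Total = 2 + 1 − 1 = 2.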